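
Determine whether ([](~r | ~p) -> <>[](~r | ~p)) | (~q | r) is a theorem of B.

Valid in B

Tableau for the negation ~(([](~r | ~p) -> <>[](~r | ~p)) | (~q | r)):
1. ~(([](~r | ~p) -> <>[](~r | ~p)) | (~q | r)), w0
2. ~([](~r | ~p) -> <>[](~r | ~p)), w0
3. ~(~q | r), w0
4. [](~r | ~p), w0
5. ~<>[](~r | ~p), w0
6. q, w0
7. ~r, w0
8. ~r | ~p, w0
9. ~[](~r | ~p), w0
10. ~p, w0
11. ~(~r | ~p), w1
12. r, w1
13. p, w1
14. ~r | ~p, w1
15. ~[](~r | ~p), w1
16. ~p, w1
Accessibility: w0Rw0, w0Rw1, w1Rw0, w1Rw1
Branch closes: p and ~p both at w1.
All branches of the negation close; one closing branch shown above.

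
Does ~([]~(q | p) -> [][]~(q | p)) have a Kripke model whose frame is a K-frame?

Satisfiable

1. ~([]~(q | p) -> [][]~(q | p)), u
2. []~(q | p), u
3. ~[][]~(q | p), u
4. ~[]~(q | p), v
5. ~(q | p), v
6. ~q, v
7. ~p, v
8. q | p, w
9. p, w
Accessibility: uRv, vRw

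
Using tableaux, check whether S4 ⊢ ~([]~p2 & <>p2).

Tableau for the negation []~p2 & <>p2:
1. []~p2 & <>p2, u
2. []~p2, u
3. <>p2, u
4. ~p2, u
5. p2, v
6. ~p2, v
Accessibility: uRu, uRv, vRv
Branch closes: p2 and ~p2 both at v.
All branches of the negation close; one closing branch shown above.

Valid in S4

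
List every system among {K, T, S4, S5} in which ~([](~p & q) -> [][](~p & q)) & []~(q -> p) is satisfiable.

K, T

T-tableau for the formula:
1. ~([](~p & q) -> [][](~p & q)) & []~(q -> p), 0
2. ~([](~p & q) -> [][](~p & q)), 0
3. []~(q -> p), 0
4. [](~p & q), 0
5. ~[][](~p & q), 0
6. ~(q -> p), 0
7. q, 0
8. ~p, 0
9. ~p & q, 0
10. ~[](~p & q), 1
11. ~(q -> p), 1
12. q, 1
13. ~p, 1
14. ~p & q, 1
15. ~(~p & q), 2
16. ~q, 2
Accessibility: 0R0, 0R1, 1R1, 1R2, 2R2
Complete open branch: satisfiable in T, hence also in K (this T-model is also a K-model).
S4-tableau for the formula:
1. ~([](~p & q) -> [][](~p & q)) & []~(q -> p), 0
2. ~([](~p & q) -> [][](~p & q)), 0
3. []~(q -> p), 0
4. [](~p & q), 0
5. ~[][](~p & q), 0
6. ~(q -> p), 0
7. q, 0
8. ~p, 0
9. ~p & q, 0
10. ~[](~p & q), 1
11. ~(q -> p), 1
12. q, 1
13. ~p, 1
14. ~p & q, 1
15. ~(~p & q), 2
16. ~(q -> p), 2
17. q, 2
18. ~p, 2
19. ~p & q, 2
20. ~q, 2
Accessibility: 0R0, 0R1, 0R2, 1R1, 1R2, 2R2
Branch closes: q and ~q both at 2.
Every branch closes (one shown): unsatisfiable in S4, hence also in S5 (every S5-frame is an S4-frame).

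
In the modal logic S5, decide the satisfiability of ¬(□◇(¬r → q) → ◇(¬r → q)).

1. ¬(□◇(¬r → q) → ◇(¬r → q)), 0
2. □◇(¬r → q), 0
3. ¬◇(¬r → q), 0
4. ◇(¬r → q), 0
5. ¬(¬r → q), 0
6. ¬r, 0
7. ¬q, 0
8. ¬r → q, 1
9. ◇(¬r → q), 1
10. ¬(¬r → q), 1
11. ¬r, 1
12. ¬q, 1
13. q, 1
Accessibility: 0R0, 0R1, 1R0, 1R1
Branch closes: q and ¬q both at 1.
(One branch shown.) All branches close.

No, unsatisfiable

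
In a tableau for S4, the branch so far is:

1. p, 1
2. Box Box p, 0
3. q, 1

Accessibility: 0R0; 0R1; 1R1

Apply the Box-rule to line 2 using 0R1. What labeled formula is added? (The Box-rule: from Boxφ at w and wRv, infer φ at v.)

Box p, 1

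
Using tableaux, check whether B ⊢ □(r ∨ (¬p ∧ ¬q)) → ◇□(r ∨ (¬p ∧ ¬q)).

Yes, valid

Tableau for the negation ¬(□(r ∨ (¬p ∧ ¬q)) → ◇□(r ∨ (¬p ∧ ¬q))):
1. ¬(□(r ∨ (¬p ∧ ¬q)) → ◇□(r ∨ (¬p ∧ ¬q))), w0
2. □(r ∨ (¬p ∧ ¬q)), w0   [¬→-rule on 1]
3. ¬◇□(r ∨ (¬p ∧ ¬q)), w0   [¬→-rule on 1]
4. r ∨ (¬p ∧ ¬q), w0   [□-rule on 2 via w0Rw0]
5. ¬□(r ∨ (¬p ∧ ¬q)), w0   [¬◇-rule on 3 via w0Rw0]
6. ¬p ∧ ¬q, w0   [∨-rule on 4 (branches; this branch)]
7. ¬p, w0   [∧-rule on 6]
8. ¬q, w0   [∧-rule on 6]
9. ¬(r ∨ (¬p ∧ ¬q)), w1   [¬□-rule on 5: fresh world w1, w0Rw1]
10. ¬r, w1   [¬∨-rule on 9]
11. ¬(¬p ∧ ¬q), w1   [¬∨-rule on 9]
12. r ∨ (¬p ∧ ¬q), w1   [□-rule on 2 via w0Rw1]
13. ¬□(r ∨ (¬p ∧ ¬q)), w1   [¬◇-rule on 3 via w0Rw1]
14. q, w1   [¬∧-rule on 11 (branches; this branch)]
15. ¬p ∧ ¬q, w1   [∨-rule on 12 (branches; this branch)]
16. ¬p, w1   [∧-rule on 15]
17. ¬q, w1   [∧-rule on 15]
Accessibility: w0Rw0, w0Rw1, w1Rw0, w1Rw1
Branch closes: q and ¬q both at w1.
All branches of the negation close; one closing branch shown above.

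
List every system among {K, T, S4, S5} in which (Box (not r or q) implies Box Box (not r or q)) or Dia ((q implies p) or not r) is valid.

S4-tableau for the negation not ((Box (not r or q) implies Box Box (not r or q)) or Dia ((q implies p) or not r)):
1. not ((Box (not r or q) implies Box Box (not r or q)) or Dia ((q implies p) or not r)), 0
2. not (Box (not r or q) implies Box Box (not r or q)), 0
3. not Dia ((q implies p) or not r), 0
4. Box (not r or q), 0
5. not Box Box (not r or q), 0
6. not ((q implies p) or not r), 0
7. not (q implies p), 0
8. r, 0
9. q, 0
10. not p, 0
11. not r or q, 0
12. not Box (not r or q), 1
13. not ((q implies p) or not r), 1
14. not (q implies p), 1
15. r, 1
16. q, 1
17. not p, 1
18. not r or q, 1
19. not (not r or q), 2
20. r, 2
21. not q, 2
22. not ((q implies p) or not r), 2
23. not (q implies p), 2
24. q, 2
25. not p, 2
Accessibility: 0R0, 0R1, 0R2, 1R1, 1R2, 2R2
Branch closes: q and not q both at 2.
Every branch closes (one shown): valid in S4, hence also in S5 (every theorem of S4 is a theorem of S5).
T-tableau for the negation not ((Box (not r or q) implies Box Box (not r or q)) or Dia ((q implies p) or not r)):
1. not ((Box (not r or q) implies Box Box (not r or q)) or Dia ((q implies p) or not r)), 0
2. not (Box (not r or q) implies Box Box (not r or q)), 0
3. not Dia ((q implies p) or not r), 0
4. Box (not r or q), 0
5. not Box Box (not r or q), 0
6. not ((q implies p) or not r), 0
7. not (q implies p), 0
8. r, 0
9. q, 0
10. not p, 0
11. not r or q, 0
12. not Box (not r or q), 1
13. not ((q implies p) or not r), 1
14. not (q implies p), 1
15. r, 1
16. q, 1
17. not p, 1
18. not r or q, 1
19. not (not r or q), 2
20. r, 2
21. not q, 2
Accessibility: 0R0, 0R1, 1R1, 1R2, 2R2
Complete open branch: countermodel on a T-frame, so not valid in T, nor in K (the same frame is also a K-frame).

S4, S5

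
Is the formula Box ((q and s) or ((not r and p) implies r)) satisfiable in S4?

1. Box ((q and s) or ((not r and p) implies r)), 0
2. (q and s) or ((not r and p) implies r), 0
3. (not r and p) implies r, 0
4. r, 0
Accessibility: 0R0

Satisfiable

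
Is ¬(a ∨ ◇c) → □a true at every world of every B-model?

No, not valid

Tableau for the negation ¬(¬(a ∨ ◇c) → □a):
1. ¬(¬(a ∨ ◇c) → □a), w0
2. ¬(a ∨ ◇c), w0
3. ¬□a, w0
4. ¬a, w0
5. ¬◇c, w0
6. ¬c, w0
7. ¬a, w1
8. ¬c, w1
Accessibility: w0Rw0, w0Rw1, w1Rw0, w1Rw1
The negation has an open branch (countermodel exists).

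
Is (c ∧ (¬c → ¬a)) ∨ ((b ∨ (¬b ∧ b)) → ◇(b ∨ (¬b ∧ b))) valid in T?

Tableau for the negation ¬((c ∧ (¬c → ¬a)) ∨ ((b ∨ (¬b ∧ b)) → ◇(b ∨ (¬b ∧ b)))):
1. ¬((c ∧ (¬c → ¬a)) ∨ ((b ∨ (¬b ∧ b)) → ◇(b ∨ (¬b ∧ b)))), 0
2. ¬(c ∧ (¬c → ¬a)), 0   [¬∨-rule on 1]
3. ¬((b ∨ (¬b ∧ b)) → ◇(b ∨ (¬b ∧ b))), 0   [¬∨-rule on 1]
4. b ∨ (¬b ∧ b), 0   [¬→-rule on 3]
5. ¬◇(b ∨ (¬b ∧ b)), 0   [¬→-rule on 3]
6. ¬(b ∨ (¬b ∧ b)), 0   [¬◇-rule on 5 via 0R0]
7. ¬b, 0   [¬∨-rule on 6]
8. ¬(¬b ∧ b), 0   [¬∨-rule on 6]
9. ¬(¬c → ¬a), 0   [¬∧-rule on 2 (branches; this branch)]
10. ¬c, 0   [¬→-rule on 9]
11. a, 0   [¬→-rule on 9]
12. ¬b ∧ b, 0   [∨-rule on 4 (branches; this branch)]
13. b, 0   [∧-rule on 12]
Accessibility: 0R0
Branch closes: b and ¬b both at 0.
All branches of the negation close; one closing branch shown above.

Yes, valid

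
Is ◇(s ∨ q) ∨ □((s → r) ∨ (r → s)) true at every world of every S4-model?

Yes, valid

Tableau for the negation ¬(◇(s ∨ q) ∨ □((s → r) ∨ (r → s))):
1. ¬(◇(s ∨ q) ∨ □((s → r) ∨ (r → s))), w0
2. ¬◇(s ∨ q), w0
3. ¬□((s → r) ∨ (r → s)), w0
4. ¬(s ∨ q), w0
5. ¬s, w0
6. ¬q, w0
7. ¬((s → r) ∨ (r → s)), w1
8. ¬(s → r), w1
9. ¬(r → s), w1
10. s, w1
11. ¬r, w1
12. r, w1
13. ¬s, w1
Accessibility: w0Rw0, w0Rw1, w1Rw1
Branch closes: r and ¬r both at w1.
Every branch of the negation's tableau closes; the branch above is one of them.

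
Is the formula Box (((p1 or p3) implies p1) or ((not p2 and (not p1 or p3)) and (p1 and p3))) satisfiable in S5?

Satisfiable (open branch found)

1. Box (((p1 or p3) implies p1) or ((not p2 and (not p1 or p3)) and (p1 and p3))), 0
2. ((p1 or p3) implies p1) or ((not p2 and (not p1 or p3)) and (p1 and p3)), 0
3. (not p2 and (not p1 or p3)) and (p1 and p3), 0
4. not p2 and (not p1 or p3), 0
5. p1 and p3, 0
6. not p2, 0
7. not p1 or p3, 0
8. p1, 0
9. p3, 0
Accessibility: 0R0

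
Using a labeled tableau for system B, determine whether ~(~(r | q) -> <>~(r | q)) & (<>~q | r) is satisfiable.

1. ~(~(r | q) -> <>~(r | q)) & (<>~q | r), w0
2. ~(~(r | q) -> <>~(r | q)), w0   [&-rule on 1]
3. <>~q | r, w0   [&-rule on 1]
4. ~(r | q), w0   [~->-rule on 2]
5. ~<>~(r | q), w0   [~->-rule on 2]
6. ~r, w0   [~|-rule on 4]
7. ~q, w0   [~|-rule on 4]
8. r | q, w0   [~<>-rule on 5 via w0Rw0]
9. <>~q, w0   [|-rule on 3 (branches; this branch)]
10. q, w0   [|-rule on 8 (branches; this branch)]
Accessibility: w0Rw0
Branch closes: q and ~q both at w0.
All branches of the tableau close; one closing branch shown above.

No, unsatisfiable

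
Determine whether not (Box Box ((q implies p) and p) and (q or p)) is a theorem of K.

Not valid

Tableau for the negation Box Box ((q implies p) and p) and (q or p):
1. Box Box ((q implies p) and p) and (q or p), w0
2. Box Box ((q implies p) and p), w0
3. q or p, w0
4. p, w0
The negation has an open branch (countermodel exists).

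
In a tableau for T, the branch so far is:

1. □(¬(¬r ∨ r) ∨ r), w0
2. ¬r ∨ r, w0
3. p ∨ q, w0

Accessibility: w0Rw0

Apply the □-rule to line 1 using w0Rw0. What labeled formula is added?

¬(¬r ∨ r) ∨ r, w0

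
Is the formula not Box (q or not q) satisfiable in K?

Unsatisfiable

1. not Box (q or not q), w0
2. not (q or not q), w1
3. not q, w1
4. q, w1
Accessibility: w0Rw1
Branch closes: q and not q both at w1.
All branches of the tableau close; one closing branch shown above.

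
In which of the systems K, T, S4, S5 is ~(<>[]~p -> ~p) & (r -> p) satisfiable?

S4-tableau for the formula:
1. ~(<>[]~p -> ~p) & (r -> p), w0
2. ~(<>[]~p -> ~p), w0
3. r -> p, w0
4. <>[]~p, w0
5. p, w0
6. []~p, w1
7. ~p, w1
Accessibility: w0Rw0, w0Rw1, w1Rw1
Complete open branch: satisfiable in S4, hence also in K, T (this S4-model is also a K-model and a T-model).
S5-tableau for the formula:
1. ~(<>[]~p -> ~p) & (r -> p), w0
2. ~(<>[]~p -> ~p), w0
3. r -> p, w0
4. <>[]~p, w0
5. p, w0
6. []~p, w1
7. ~p, w0
Accessibility: w0Rw0, w0Rw1, w1Rw0, w1Rw1
Branch closes: p and ~p both at w0.
Every branch closes (one shown): unsatisfiable in S5.

K, T, S4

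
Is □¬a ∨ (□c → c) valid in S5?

Valid

Tableau for the negation ¬(□¬a ∨ (□c → c)):
1. ¬(□¬a ∨ (□c → c)), w0
2. ¬□¬a, w0
3. ¬(□c → c), w0
4. □c, w0
5. ¬c, w0
6. c, w0
Accessibility: w0Rw0
Branch closes: c and ¬c both at w0.
Every branch of the negation's tableau closes; the branch above is one of them.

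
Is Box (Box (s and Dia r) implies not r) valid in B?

Tableau for the negation not Box (Box (s and Dia r) implies not r):
1. not Box (Box (s and Dia r) implies not r), 0
2. not (Box (s and Dia r) implies not r), 1   [neg-Box-rule on 1: fresh world 1, 0R1]
3. Box (s and Dia r), 1   [neg-implies-rule on 2]
4. r, 1   [neg-implies-rule on 2]
5. s and Dia r, 0   [Box-rule on 3 via 1R0]
6. s, 0   [and-rule on 5]
7. Dia r, 0   [and-rule on 5]
8. s and Dia r, 1   [Box-rule on 3 via 1R1]
9. s, 1   [and-rule on 8]
10. Dia r, 1   [and-rule on 8]
11. r, 2   [Dia-rule on 7: fresh world 2, 0R2]
12. r, 3   [Dia-rule on 10: fresh world 3, 1R3]
13. s and Dia r, 3   [Box-rule on 3 via 1R3]
14. s, 3   [and-rule on 13]
15. Dia r, 3   [and-rule on 13]
16. r, 4   [Dia-rule on 15: fresh world 4, 3R4]
Accessibility: 0R0, 0R1, 0R2, 1R0, 1R1, 1R3, 2R0, 2R2, 3R1, 3R3, 3R4, 4R3, 4R4
The negation has an open branch (countermodel exists).

Invalid (countermodel exists)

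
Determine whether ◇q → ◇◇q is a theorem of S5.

Tableau for the negation ¬(◇q → ◇◇q):
1. ¬(◇q → ◇◇q), w0
2. ◇q, w0   [¬→-rule on 1]
3. ¬◇◇q, w0   [¬→-rule on 1]
4. ¬◇q, w0   [¬◇-rule on 3 via w0Rw0]
5. ¬q, w0   [¬◇-rule on 4 via w0Rw0]
6. q, w1   [◇-rule on 2: fresh world w1, w0Rw1]
7. ¬◇q, w1   [¬◇-rule on 3 via w0Rw1]
8. ¬q, w1   [¬◇-rule on 4 via w0Rw1]
Accessibility: w0Rw0, w0Rw1, w1Rw0, w1Rw1
Branch closes: q and ¬q both at w1.
All branches of the negation close; one closing branch shown above.

Yes, valid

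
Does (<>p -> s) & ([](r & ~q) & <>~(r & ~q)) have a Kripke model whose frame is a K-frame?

1. (<>p -> s) & ([](r & ~q) & <>~(r & ~q)), 0
2. <>p -> s, 0
3. [](r & ~q) & <>~(r & ~q), 0
4. [](r & ~q), 0
5. <>~(r & ~q), 0
6. ~<>p, 0
7. ~(r & ~q), 1
8. r & ~q, 1
9. r, 1
10. ~q, 1
11. ~p, 1
12. q, 1
Accessibility: 0R1
Branch closes: q and ~q both at 1.
All branches of the tableau close; one closing branch shown above.

Unsatisfiable (every branch closes)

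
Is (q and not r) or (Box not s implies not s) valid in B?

Tableau for the negation not ((q and not r) or (Box not s implies not s)):
1. not ((q and not r) or (Box not s implies not s)), u
2. not (q and not r), u   [neg-or-rule on 1]
3. not (Box not s implies not s), u   [neg-or-rule on 1]
4. Box not s, u   [neg-implies-rule on 3]
5. s, u   [neg-implies-rule on 3]
6. not s, u   [Box-rule on 4 via uRu]
Accessibility: uRu
Branch closes: s and not s both at u.
All branches of the negation close; one closing branch shown above.

Valid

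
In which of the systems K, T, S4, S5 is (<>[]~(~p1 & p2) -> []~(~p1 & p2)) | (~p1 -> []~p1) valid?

S5

S4-tableau for the negation ~((<>[]~(~p1 & p2) -> []~(~p1 & p2)) | (~p1 -> []~p1)):
1. ~((<>[]~(~p1 & p2) -> []~(~p1 & p2)) | (~p1 -> []~p1)), u
2. ~(<>[]~(~p1 & p2) -> []~(~p1 & p2)), u   [~|-rule on 1]
3. ~(~p1 -> []~p1), u   [~|-rule on 1]
4. <>[]~(~p1 & p2), u   [~->-rule on 2]
5. ~[]~(~p1 & p2), u   [~->-rule on 2]
6. ~p1, u   [~->-rule on 3]
7. ~[]~p1, u   [~->-rule on 3]
8. []~(~p1 & p2), v   [<>-rule on 4: fresh world v, uRv]
9. ~(~p1 & p2), v   [[]-rule on 8 via vRv]
10. ~p2, v   [~&-rule on 9 (branches; this branch)]
11. ~p1 & p2, w   [~[]-rule on 5: fresh world w, uRw]
12. ~p1, w   [&-rule on 11]
13. p2, w   [&-rule on 11]
14. p1, x   [~[]-rule on 7: fresh world x, uRx]
Accessibility: uRu, uRv, uRw, uRx, vRv, wRw, xRx
Complete open branch: countermodel on an S4-frame, so not valid in S4, nor in K, T (the same frame is also a K-frame and a T-frame).
S5-tableau for the negation ~((<>[]~(~p1 & p2) -> []~(~p1 & p2)) | (~p1 -> []~p1)):
1. ~((<>[]~(~p1 & p2) -> []~(~p1 & p2)) | (~p1 -> []~p1)), u
2. ~(<>[]~(~p1 & p2) -> []~(~p1 & p2)), u   [~|-rule on 1]
3. ~(~p1 -> []~p1), u   [~|-rule on 1]
4. <>[]~(~p1 & p2), u   [~->-rule on 2]
5. ~[]~(~p1 & p2), u   [~->-rule on 2]
6. ~p1, u   [~->-rule on 3]
7. ~[]~p1, u   [~->-rule on 3]
8. []~(~p1 & p2), v   [<>-rule on 4: fresh world v, uRv]
9. ~(~p1 & p2), u   [[]-rule on 8 via vRu]
10. ~(~p1 & p2), v   [[]-rule on 8 via vRv]
11. ~p2, u   [~&-rule on 9 (branches; this branch)]
12. ~p2, v   [~&-rule on 10 (branches; this branch)]
13. ~p1 & p2, w   [~[]-rule on 5: fresh world w, uRw]
14. ~p1, w   [&-rule on 13]
15. p2, w   [&-rule on 13]
16. ~(~p1 & p2), w   [[]-rule on 8 via vRw]
17. ~p2, w   [~&-rule on 16 (branches; this branch)]
Accessibility: uRu, uRv, uRw, vRu, vRv, vRw, wRu, wRv, wRw
Branch closes: p2 and ~p2 both at w.
Every branch closes (one shown): valid in S5.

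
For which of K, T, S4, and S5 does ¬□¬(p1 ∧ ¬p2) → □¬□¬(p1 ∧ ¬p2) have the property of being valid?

S5-tableau for the negation ¬(¬□¬(p1 ∧ ¬p2) → □¬□¬(p1 ∧ ¬p2)):
1. ¬(¬□¬(p1 ∧ ¬p2) → □¬□¬(p1 ∧ ¬p2)), u
2. ¬□¬(p1 ∧ ¬p2), u   [¬→-rule on 1]
3. ¬□¬□¬(p1 ∧ ¬p2), u   [¬→-rule on 1]
4. p1 ∧ ¬p2, v   [¬□-rule on 2: fresh world v, uRv]
5. p1, v   [∧-rule on 4]
6. ¬p2, v   [∧-rule on 4]
7. □¬(p1 ∧ ¬p2), w   [¬□-rule on 3: fresh world w, uRw]
8. ¬(p1 ∧ ¬p2), u   [□-rule on 7 via wRu]
9. ¬(p1 ∧ ¬p2), v   [□-rule on 7 via wRv]
10. ¬(p1 ∧ ¬p2), w   [□-rule on 7 via wRw]
11. p2, u   [¬∧-rule on 8 (branches; this branch)]
12. p2, v   [¬∧-rule on 9 (branches; this branch)]
Accessibility: uRu, uRv, uRw, vRu, vRv, vRw, wRu, wRv, wRw
Branch closes: p2 and ¬p2 both at v.
Every branch closes (one shown): valid in S5.
S4-tableau for the negation ¬(¬□¬(p1 ∧ ¬p2) → □¬□¬(p1 ∧ ¬p2)):
1. ¬(¬□¬(p1 ∧ ¬p2) → □¬□¬(p1 ∧ ¬p2)), u
2. ¬□¬(p1 ∧ ¬p2), u   [¬→-rule on 1]
3. ¬□¬□¬(p1 ∧ ¬p2), u   [¬→-rule on 1]
4. p1 ∧ ¬p2, v   [¬□-rule on 2: fresh world v, uRv]
5. p1, v   [∧-rule on 4]
6. ¬p2, v   [∧-rule on 4]
7. □¬(p1 ∧ ¬p2), w   [¬□-rule on 3: fresh world w, uRw]
8. ¬(p1 ∧ ¬p2), w   [□-rule on 7 via wRw]
9. p2, w   [¬∧-rule on 8 (branches; this branch)]
Accessibility: uRu, uRv, uRw, vRv, wRw
Complete open branch: countermodel on an S4-frame, so not valid in S4, nor in K, T (the same frame is also a K-frame and a T-frame).

S5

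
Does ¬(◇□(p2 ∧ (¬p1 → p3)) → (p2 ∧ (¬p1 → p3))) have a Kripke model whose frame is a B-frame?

Unsatisfiable (every branch closes)

1. ¬(◇□(p2 ∧ (¬p1 → p3)) → (p2 ∧ (¬p1 → p3))), w0
2. ◇□(p2 ∧ (¬p1 → p3)), w0
3. ¬(p2 ∧ (¬p1 → p3)), w0
4. ¬(¬p1 → p3), w0
5. ¬p1, w0
6. ¬p3, w0
7. □(p2 ∧ (¬p1 → p3)), w1
8. p2 ∧ (¬p1 → p3), w0
9. p2, w0
10. ¬p1 → p3, w0
11. p2 ∧ (¬p1 → p3), w1
12. p2, w1
13. ¬p1 → p3, w1
14. p3, w0
Accessibility: w0Rw0, w0Rw1, w1Rw0, w1Rw1
Branch closes: p3 and ¬p3 both at w0.
(One branch shown.) All branches close.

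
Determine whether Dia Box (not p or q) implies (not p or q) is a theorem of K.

Tableau for the negation not (Dia Box (not p or q) implies (not p or q)):
1. not (Dia Box (not p or q) implies (not p or q)), w0
2. Dia Box (not p or q), w0
3. not (not p or q), w0
4. p, w0
5. not q, w0
6. Box (not p or q), w1
Accessibility: w0Rw1
The negation has an open branch (countermodel exists).

No, not valid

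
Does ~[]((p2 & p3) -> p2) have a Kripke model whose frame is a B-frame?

No, unsatisfiable

1. ~[]((p2 & p3) -> p2), 0
2. ~((p2 & p3) -> p2), 1
3. p2 & p3, 1
4. ~p2, 1
5. p2, 1
6. p3, 1
Accessibility: 0R0, 0R1, 1R0, 1R1
Branch closes: p2 and ~p2 both at 1.
(One branch shown.) All branches close.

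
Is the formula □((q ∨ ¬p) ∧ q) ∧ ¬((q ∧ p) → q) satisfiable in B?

1. □((q ∨ ¬p) ∧ q) ∧ ¬((q ∧ p) → q), u
2. □((q ∨ ¬p) ∧ q), u   [∧-rule on 1]
3. ¬((q ∧ p) → q), u   [∧-rule on 1]
4. q ∧ p, u   [¬→-rule on 3]
5. ¬q, u   [¬→-rule on 3]
6. q, u   [∧-rule on 4]
7. p, u   [∧-rule on 4]
Accessibility: uRu
Branch closes: q and ¬q both at u.
All branches of the tableau close; one closing branch shown above.

No, unsatisfiable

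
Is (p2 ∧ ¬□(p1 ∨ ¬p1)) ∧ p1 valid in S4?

No, not valid

Tableau for the negation ¬((p2 ∧ ¬□(p1 ∨ ¬p1)) ∧ p1):
1. ¬((p2 ∧ ¬□(p1 ∨ ¬p1)) ∧ p1), u
2. ¬p1, u   [¬∧-rule on 1 (branches; this branch)]
Accessibility: uRu
The negation has an open branch (countermodel exists).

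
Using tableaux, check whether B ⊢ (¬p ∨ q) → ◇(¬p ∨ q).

Tableau for the negation ¬((¬p ∨ q) → ◇(¬p ∨ q)):
1. ¬((¬p ∨ q) → ◇(¬p ∨ q)), 0
2. ¬p ∨ q, 0
3. ¬◇(¬p ∨ q), 0
4. ¬(¬p ∨ q), 0
5. p, 0
6. ¬q, 0
7. q, 0
Accessibility: 0R0
Branch closes: q and ¬q both at 0.
All branches of the negation close; one closing branch shown above.

Valid in B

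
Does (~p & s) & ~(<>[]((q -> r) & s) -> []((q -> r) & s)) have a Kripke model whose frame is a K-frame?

Satisfiable

1. (~p & s) & ~(<>[]((q -> r) & s) -> []((q -> r) & s)), u
2. ~p & s, u
3. ~(<>[]((q -> r) & s) -> []((q -> r) & s)), u
4. ~p, u
5. s, u
6. <>[]((q -> r) & s), u
7. ~[]((q -> r) & s), u
8. []((q -> r) & s), v
9. ~((q -> r) & s), w
10. ~s, w
Accessibility: uRv, uRw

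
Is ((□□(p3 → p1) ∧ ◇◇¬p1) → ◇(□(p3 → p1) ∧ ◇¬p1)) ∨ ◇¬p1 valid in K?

Tableau for the negation ¬(((□□(p3 → p1) ∧ ◇◇¬p1) → ◇(□(p3 → p1) ∧ ◇¬p1)) ∨ ◇¬p1):
1. ¬(((□□(p3 → p1) ∧ ◇◇¬p1) → ◇(□(p3 → p1) ∧ ◇¬p1)) ∨ ◇¬p1), 0
2. ¬((□□(p3 → p1) ∧ ◇◇¬p1) → ◇(□(p3 → p1) ∧ ◇¬p1)), 0
3. ¬◇¬p1, 0
4. □□(p3 → p1) ∧ ◇◇¬p1, 0
5. ¬◇(□(p3 → p1) ∧ ◇¬p1), 0
6. □□(p3 → p1), 0
7. ◇◇¬p1, 0
8. ◇¬p1, 1
9. p1, 1
10. ¬(□(p3 → p1) ∧ ◇¬p1), 1
11. □(p3 → p1), 1
12. ¬□(p3 → p1), 1
13. ¬p1, 2
14. p3 → p1, 2
15. ¬p3, 2
16. ¬(p3 → p1), 3
17. p3, 3
18. ¬p1, 3
19. p3 → p1, 3
20. p1, 3
Accessibility: 0R1, 1R2, 1R3
Branch closes: p1 and ¬p1 both at 3.
Every branch of the negation's tableau closes; the branch above is one of them.

Valid in K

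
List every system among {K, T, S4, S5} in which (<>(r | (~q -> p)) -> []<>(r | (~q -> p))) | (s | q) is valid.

S4-tableau for the negation ~((<>(r | (~q -> p)) -> []<>(r | (~q -> p))) | (s | q)):
1. ~((<>(r | (~q -> p)) -> []<>(r | (~q -> p))) | (s | q)), u
2. ~(<>(r | (~q -> p)) -> []<>(r | (~q -> p))), u   [~|-rule on 1]
3. ~(s | q), u   [~|-rule on 1]
4. <>(r | (~q -> p)), u   [~->-rule on 2]
5. ~[]<>(r | (~q -> p)), u   [~->-rule on 2]
6. ~s, u   [~|-rule on 3]
7. ~q, u   [~|-rule on 3]
8. r | (~q -> p), v   [<>-rule on 4: fresh world v, uRv]
9. ~q -> p, v   [|-rule on 8 (branches; this branch)]
10. p, v   [->-rule on 9 (branches; this branch)]
11. ~<>(r | (~q -> p)), w   [~[]-rule on 5: fresh world w, uRw]
12. ~(r | (~q -> p)), w   [~<>-rule on 11 via wRw]
13. ~r, w   [~|-rule on 12]
14. ~(~q -> p), w   [~|-rule on 12]
15. ~q, w   [~->-rule on 14]
16. ~p, w   [~->-rule on 14]
Accessibility: uRu, uRv, uRw, vRv, wRw
Complete open branch: countermodel on an S4-frame, so not valid in S4, nor in K, T (the same frame is also a K-frame and a T-frame).
S5-tableau for the negation ~((<>(r | (~q -> p)) -> []<>(r | (~q -> p))) | (s | q)):
1. ~((<>(r | (~q -> p)) -> []<>(r | (~q -> p))) | (s | q)), u
2. ~(<>(r | (~q -> p)) -> []<>(r | (~q -> p))), u   [~|-rule on 1]
3. ~(s | q), u   [~|-rule on 1]
4. <>(r | (~q -> p)), u   [~->-rule on 2]
5. ~[]<>(r | (~q -> p)), u   [~->-rule on 2]
6. ~s, u   [~|-rule on 3]
7. ~q, u   [~|-rule on 3]
8. r | (~q -> p), v   [<>-rule on 4: fresh world v, uRv]
9. ~q -> p, v   [|-rule on 8 (branches; this branch)]
10. p, v   [->-rule on 9 (branches; this branch)]
11. ~<>(r | (~q -> p)), w   [~[]-rule on 5: fresh world w, uRw]
12. ~(r | (~q -> p)), u   [~<>-rule on 11 via wRu]
13. ~r, u   [~|-rule on 12]
14. ~(~q -> p), u   [~|-rule on 12]
15. ~p, u   [~->-rule on 14]
16. ~(r | (~q -> p)), v   [~<>-rule on 11 via wRv]
17. ~r, v   [~|-rule on 16]
18. ~(~q -> p), v   [~|-rule on 16]
19. ~q, v   [~->-rule on 18]
20. ~p, v   [~->-rule on 18]
Accessibility: uRu, uRv, uRw, vRu, vRv, vRw, wRu, wRv, wRw
Branch closes: p and ~p both at v.
Every branch closes (one shown): valid in S5.

S5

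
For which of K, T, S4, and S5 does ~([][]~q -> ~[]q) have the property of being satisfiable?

K

K-tableau for the formula:
1. ~([][]~q -> ~[]q), 0
2. [][]~q, 0
3. []q, 0
Complete open branch: satisfiable in K.
T-tableau for the formula:
1. ~([][]~q -> ~[]q), 0
2. [][]~q, 0
3. []q, 0
4. []~q, 0
5. q, 0
6. ~q, 0
Accessibility: 0R0
Branch closes: q and ~q both at 0.
Every branch closes (one shown): unsatisfiable in T, hence also in S4, S5 (every S4/S5-frame is a T-frame).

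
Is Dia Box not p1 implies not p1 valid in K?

Tableau for the negation not (Dia Box not p1 implies not p1):
1. not (Dia Box not p1 implies not p1), u
2. Dia Box not p1, u
3. p1, u
4. Box not p1, v
Accessibility: uRv
The negation has an open branch (countermodel exists).

No, not valid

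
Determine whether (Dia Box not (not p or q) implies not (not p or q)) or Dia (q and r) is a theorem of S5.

Tableau for the negation not ((Dia Box not (not p or q) implies not (not p or q)) or Dia (q and r)):
1. not ((Dia Box not (not p or q) implies not (not p or q)) or Dia (q and r)), u
2. not (Dia Box not (not p or q) implies not (not p or q)), u
3. not Dia (q and r), u
4. Dia Box not (not p or q), u
5. not p or q, u
6. not (q and r), u
7. q, u
8. not r, u
9. Box not (not p or q), v
10. not (q and r), v
11. not (not p or q), u
12. p, u
13. not q, u
Accessibility: uRu, uRv, vRu, vRv
Branch closes: q and not q both at u.
All branches of the negation close; one closing branch shown above.

Valid in S5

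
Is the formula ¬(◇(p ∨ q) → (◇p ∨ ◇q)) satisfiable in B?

Unsatisfiable

1. ¬(◇(p ∨ q) → (◇p ∨ ◇q)), 0
2. ◇(p ∨ q), 0
3. ¬(◇p ∨ ◇q), 0
4. ¬◇p, 0
5. ¬◇q, 0
6. ¬p, 0
7. ¬q, 0
8. p ∨ q, 1
9. ¬p, 1
10. ¬q, 1
11. q, 1
Accessibility: 0R0, 0R1, 1R0, 1R1
Branch closes: q and ¬q both at 1.
Every branch closes; the branch above is one of them.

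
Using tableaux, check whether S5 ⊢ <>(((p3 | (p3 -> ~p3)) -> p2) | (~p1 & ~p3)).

No, not valid

Tableau for the negation ~<>(((p3 | (p3 -> ~p3)) -> p2) | (~p1 & ~p3)):
1. ~<>(((p3 | (p3 -> ~p3)) -> p2) | (~p1 & ~p3)), 0
2. ~(((p3 | (p3 -> ~p3)) -> p2) | (~p1 & ~p3)), 0
3. ~((p3 | (p3 -> ~p3)) -> p2), 0
4. ~(~p1 & ~p3), 0
5. p3 | (p3 -> ~p3), 0
6. ~p2, 0
7. p3, 0
Accessibility: 0R0
The negation has an open branch (countermodel exists).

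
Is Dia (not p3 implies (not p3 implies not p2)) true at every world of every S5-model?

No, not valid

Tableau for the negation not Dia (not p3 implies (not p3 implies not p2)):
1. not Dia (not p3 implies (not p3 implies not p2)), 0
2. not (not p3 implies (not p3 implies not p2)), 0
3. not p3, 0
4. not (not p3 implies not p2), 0
5. p2, 0
Accessibility: 0R0
The negation has an open branch (countermodel exists).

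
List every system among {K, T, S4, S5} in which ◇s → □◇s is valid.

S4-tableau for the negation ¬(◇s → □◇s):
1. ¬(◇s → □◇s), u
2. ◇s, u
3. ¬□◇s, u
4. s, v
5. ¬◇s, w
6. ¬s, w
Accessibility: uRu, uRv, uRw, vRv, wRw
Complete open branch: countermodel on an S4-frame, so not valid in S4, nor in K, T (the same frame is also a K-frame and a T-frame).
S5-tableau for the negation ¬(◇s → □◇s):
1. ¬(◇s → □◇s), u
2. ◇s, u
3. ¬□◇s, u
4. s, v
5. ¬◇s, w
6. ¬s, u
7. ¬s, v
Accessibility: uRu, uRv, uRw, vRu, vRv, vRw, wRu, wRv, wRw
Branch closes: s and ¬s both at v.
Every branch closes (one shown): valid in S5.

S5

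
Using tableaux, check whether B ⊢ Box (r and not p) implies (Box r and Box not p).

Valid in B

Tableau for the negation not (Box (r and not p) implies (Box r and Box not p)):
1. not (Box (r and not p) implies (Box r and Box not p)), w0
2. Box (r and not p), w0
3. not (Box r and Box not p), w0
4. r and not p, w0
5. r, w0
6. not p, w0
7. not Box not p, w0
8. p, w1
9. r and not p, w1
10. r, w1
11. not p, w1
Accessibility: w0Rw0, w0Rw1, w1Rw0, w1Rw1
Branch closes: p and not p both at w1.
Every branch of the negation's tableau closes; the branch above is one of them.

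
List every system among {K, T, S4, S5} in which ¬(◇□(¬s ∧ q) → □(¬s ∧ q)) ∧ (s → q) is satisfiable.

S4-tableau for the formula:
1. ¬(◇□(¬s ∧ q) → □(¬s ∧ q)) ∧ (s → q), 0
2. ¬(◇□(¬s ∧ q) → □(¬s ∧ q)), 0   [∧-rule on 1]
3. s → q, 0   [∧-rule on 1]
4. ◇□(¬s ∧ q), 0   [¬→-rule on 2]
5. ¬□(¬s ∧ q), 0   [¬→-rule on 2]
6. q, 0   [→-rule on 3 (branches; this branch)]
7. □(¬s ∧ q), 1   [◇-rule on 4: fresh world 1, 0R1]
8. ¬s ∧ q, 1   [□-rule on 7 via 1R1]
9. ¬s, 1   [∧-rule on 8]
10. q, 1   [∧-rule on 8]
11. ¬(¬s ∧ q), 2   [¬□-rule on 5: fresh world 2, 0R2]
12. ¬q, 2   [¬∧-rule on 11 (branches; this branch)]
Accessibility: 0R0, 0R1, 0R2, 1R1, 2R2
Complete open branch: satisfiable in S4, hence also in K, T (this S4-model is also a K-model and a T-model).
S5-tableau for the formula:
1. ¬(◇□(¬s ∧ q) → □(¬s ∧ q)) ∧ (s → q), 0
2. ¬(◇□(¬s ∧ q) → □(¬s ∧ q)), 0   [∧-rule on 1]
3. s → q, 0   [∧-rule on 1]
4. ◇□(¬s ∧ q), 0   [¬→-rule on 2]
5. ¬□(¬s ∧ q), 0   [¬→-rule on 2]
6. q, 0   [→-rule on 3 (branches; this branch)]
7. □(¬s ∧ q), 1   [◇-rule on 4: fresh world 1, 0R1]
8. ¬s ∧ q, 0   [□-rule on 7 via 1R0]
9. ¬s, 0   [∧-rule on 8]
10. ¬s ∧ q, 1   [□-rule on 7 via 1R1]
11. ¬s, 1   [∧-rule on 10]
12. q, 1   [∧-rule on 10]
13. ¬(¬s ∧ q), 2   [¬□-rule on 5: fresh world 2, 0R2]
14. ¬s ∧ q, 2   [□-rule on 7 via 1R2]
15. ¬s, 2   [∧-rule on 14]
16. q, 2   [∧-rule on 14]
17. ¬q, 2   [¬∧-rule on 13 (branches; this branch)]
Accessibility: 0R0, 0R1, 0R2, 1R0, 1R1, 1R2, 2R0, 2R1, 2R2
Branch closes: q and ¬q both at 2.
Every branch closes (one shown): unsatisfiable in S5.

K, T, S4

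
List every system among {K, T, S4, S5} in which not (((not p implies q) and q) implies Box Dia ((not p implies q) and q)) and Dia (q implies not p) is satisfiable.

K, T, S4

S5-tableau for the formula:
1. not (((not p implies q) and q) implies Box Dia ((not p implies q) and q)) and Dia (q implies not p), u
2. not (((not p implies q) and q) implies Box Dia ((not p implies q) and q)), u
3. Dia (q implies not p), u
4. (not p implies q) and q, u
5. not Box Dia ((not p implies q) and q), u
6. not p implies q, u
7. q, u
8. q implies not p, v
9. not p, v
10. not Dia ((not p implies q) and q), w
11. not ((not p implies q) and q), u
12. not ((not p implies q) and q), v
13. not ((not p implies q) and q), w
14. not (not p implies q), u
15. not p, u
16. not q, u
Accessibility: uRu, uRv, uRw, vRu, vRv, vRw, wRu, wRv, wRw
Branch closes: q and not q both at u.
Every branch closes (one shown): unsatisfiable in S5.
S4-tableau for the formula:
1. not (((not p implies q) and q) implies Box Dia ((not p implies q) and q)) and Dia (q implies not p), u
2. not (((not p implies q) and q) implies Box Dia ((not p implies q) and q)), u
3. Dia (q implies not p), u
4. (not p implies q) and q, u
5. not Box Dia ((not p implies q) and q), u
6. not p implies q, u
7. q, u
8. q implies not p, v
9. not p, v
10. not Dia ((not p implies q) and q), w
11. not ((not p implies q) and q), w
12. not q, w
Accessibility: uRu, uRv, uRw, vRv, wRw
Complete open branch: satisfiable in S4, hence also in K, T (this S4-model is also a K-model and a T-model).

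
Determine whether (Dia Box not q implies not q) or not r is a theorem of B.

Tableau for the negation not ((Dia Box not q implies not q) or not r):
1. not ((Dia Box not q implies not q) or not r), u
2. not (Dia Box not q implies not q), u   [neg-or-rule on 1]
3. r, u   [neg-or-rule on 1]
4. Dia Box not q, u   [neg-implies-rule on 2]
5. q, u   [neg-implies-rule on 2]
6. Box not q, v   [Dia-rule on 4: fresh world v, uRv]
7. not q, u   [Box-rule on 6 via vRu]
Accessibility: uRu, uRv, vRu, vRv
Branch closes: q and not q both at u.
All branches of the negation close; one closing branch shown above.

Valid in B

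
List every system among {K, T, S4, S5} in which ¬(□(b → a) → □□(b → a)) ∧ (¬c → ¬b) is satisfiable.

K, T

S4-tableau for the formula:
1. ¬(□(b → a) → □□(b → a)) ∧ (¬c → ¬b), 0
2. ¬(□(b → a) → □□(b → a)), 0
3. ¬c → ¬b, 0
4. □(b → a), 0
5. ¬□□(b → a), 0
6. b → a, 0
7. ¬b, 0
8. a, 0
9. ¬□(b → a), 1
10. b → a, 1
11. a, 1
12. ¬(b → a), 2
13. b, 2
14. ¬a, 2
15. b → a, 2
16. a, 2
Accessibility: 0R0, 0R1, 0R2, 1R1, 1R2, 2R2
Branch closes: a and ¬a both at 2.
Every branch closes (one shown): unsatisfiable in S4, hence also in S5 (every S5-frame is an S4-frame).
T-tableau for the formula:
1. ¬(□(b → a) → □□(b → a)) ∧ (¬c → ¬b), 0
2. ¬(□(b → a) → □□(b → a)), 0
3. ¬c → ¬b, 0
4. □(b → a), 0
5. ¬□□(b → a), 0
6. b → a, 0
7. ¬b, 0
8. a, 0
9. ¬□(b → a), 1
10. b → a, 1
11. a, 1
12. ¬(b → a), 2
13. b, 2
14. ¬a, 2
Accessibility: 0R0, 0R1, 1R1, 1R2, 2R2
Complete open branch: satisfiable in T, hence also in K (this T-model is also a K-model).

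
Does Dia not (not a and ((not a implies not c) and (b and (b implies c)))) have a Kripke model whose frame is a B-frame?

Yes, satisfiable

1. Dia not (not a and ((not a implies not c) and (b and (b implies c)))), w0
2. not (not a and ((not a implies not c) and (b and (b implies c)))), w1
3. not ((not a implies not c) and (b and (b implies c))), w1
4. not (b and (b implies c)), w1
5. not (b implies c), w1
6. b, w1
7. not c, w1
Accessibility: w0Rw0, w0Rw1, w1Rw0, w1Rw1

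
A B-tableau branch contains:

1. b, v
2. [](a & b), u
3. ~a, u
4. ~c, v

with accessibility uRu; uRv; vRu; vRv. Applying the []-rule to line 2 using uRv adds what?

a & b, v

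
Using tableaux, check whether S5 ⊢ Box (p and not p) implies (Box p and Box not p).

Yes, valid

Tableau for the negation not (Box (p and not p) implies (Box p and Box not p)):
1. not (Box (p and not p) implies (Box p and Box not p)), w0
2. Box (p and not p), w0
3. not (Box p and Box not p), w0
4. p and not p, w0
5. p, w0
6. not p, w0
Accessibility: w0Rw0
Branch closes: p and not p both at w0.
All branches of the negation close; one closing branch shown above.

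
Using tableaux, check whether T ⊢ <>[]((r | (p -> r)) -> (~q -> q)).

Tableau for the negation ~<>[]((r | (p -> r)) -> (~q -> q)):
1. ~<>[]((r | (p -> r)) -> (~q -> q)), u
2. ~[]((r | (p -> r)) -> (~q -> q)), u
3. ~((r | (p -> r)) -> (~q -> q)), v
4. r | (p -> r), v
5. ~(~q -> q), v
6. ~q, v
7. ~[]((r | (p -> r)) -> (~q -> q)), v
8. p -> r, v
9. r, v
10. ~((r | (p -> r)) -> (~q -> q)), w
11. r | (p -> r), w
12. ~(~q -> q), w
13. ~q, w
14. p -> r, w
15. r, w
Accessibility: uRu, uRv, vRv, vRw, wRw
The negation has an open branch (countermodel exists).

Invalid (countermodel exists)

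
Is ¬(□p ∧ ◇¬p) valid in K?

Tableau for the negation □p ∧ ◇¬p:
1. □p ∧ ◇¬p, 0
2. □p, 0
3. ◇¬p, 0
4. ¬p, 1
5. p, 1
Accessibility: 0R1
Branch closes: p and ¬p both at 1.
Every branch of the negation's tableau closes; the branch above is one of them.

Valid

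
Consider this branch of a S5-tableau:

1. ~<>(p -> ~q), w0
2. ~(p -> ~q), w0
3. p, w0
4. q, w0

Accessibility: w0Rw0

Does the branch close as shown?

No world carries both an atom and its negation.

No, open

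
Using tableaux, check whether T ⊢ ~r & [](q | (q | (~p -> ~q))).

Tableau for the negation ~(~r & [](q | (q | (~p -> ~q)))):
1. ~(~r & [](q | (q | (~p -> ~q)))), w0
2. r, w0   [~&-rule on 1 (branches; this branch)]
Accessibility: w0Rw0
The negation has an open branch (countermodel exists).

Invalid (countermodel exists)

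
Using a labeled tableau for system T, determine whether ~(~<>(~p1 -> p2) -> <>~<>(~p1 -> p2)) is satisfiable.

Unsatisfiable

1. ~(~<>(~p1 -> p2) -> <>~<>(~p1 -> p2)), 0
2. ~<>(~p1 -> p2), 0   [~->-rule on 1]
3. ~<>~<>(~p1 -> p2), 0   [~->-rule on 1]
4. ~(~p1 -> p2), 0   [~<>-rule on 2 via 0R0]
5. ~p1, 0   [~->-rule on 4]
6. ~p2, 0   [~->-rule on 4]
7. <>(~p1 -> p2), 0   [~<>-rule on 3 via 0R0]
8. ~p1 -> p2, 1   [<>-rule on 7: fresh world 1, 0R1]
9. ~(~p1 -> p2), 1   [~<>-rule on 2 via 0R1]
10. ~p1, 1   [~->-rule on 9]
11. ~p2, 1   [~->-rule on 9]
12. <>(~p1 -> p2), 1   [~<>-rule on 3 via 0R1]
13. p2, 1   [->-rule on 8 (branches; this branch)]
Accessibility: 0R0, 0R1, 1R1
Branch closes: p2 and ~p2 both at 1.
All branches of the tableau close; one closing branch shown above.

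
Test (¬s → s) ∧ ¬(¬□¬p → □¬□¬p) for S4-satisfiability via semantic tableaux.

1. (¬s → s) ∧ ¬(¬□¬p → □¬□¬p), u
2. ¬s → s, u
3. ¬(¬□¬p → □¬□¬p), u
4. ¬□¬p, u
5. ¬□¬□¬p, u
6. s, u
7. p, v
8. □¬p, w
9. ¬p, w
Accessibility: uRu, uRv, uRw, vRv, wRw

Satisfiable (open branch found)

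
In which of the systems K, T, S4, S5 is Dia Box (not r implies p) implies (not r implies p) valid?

S5

S4-tableau for the negation not (Dia Box (not r implies p) implies (not r implies p)):
1. not (Dia Box (not r implies p) implies (not r implies p)), 0
2. Dia Box (not r implies p), 0
3. not (not r implies p), 0
4. not r, 0
5. not p, 0
6. Box (not r implies p), 1
7. not r implies p, 1
8. p, 1
Accessibility: 0R0, 0R1, 1R1
Complete open branch: countermodel on an S4-frame, so not valid in S4, nor in K, T (the same frame is also a K-frame and a T-frame).
S5-tableau for the negation not (Dia Box (not r implies p) implies (not r implies p)):
1. not (Dia Box (not r implies p) implies (not r implies p)), 0
2. Dia Box (not r implies p), 0
3. not (not r implies p), 0
4. not r, 0
5. not p, 0
6. Box (not r implies p), 1
7. not r implies p, 0
8. not r implies p, 1
9. p, 0
Accessibility: 0R0, 0R1, 1R0, 1R1
Branch closes: p and not p both at 0.
Every branch closes (one shown): valid in S5.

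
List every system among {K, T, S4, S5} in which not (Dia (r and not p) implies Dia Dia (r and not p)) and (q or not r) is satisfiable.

K-tableau for the formula:
1. not (Dia (r and not p) implies Dia Dia (r and not p)) and (q or not r), w0
2. not (Dia (r and not p) implies Dia Dia (r and not p)), w0   [and-rule on 1]
3. q or not r, w0   [and-rule on 1]
4. Dia (r and not p), w0   [neg-implies-rule on 2]
5. not Dia Dia (r and not p), w0   [neg-implies-rule on 2]
6. not r, w0   [or-rule on 3 (branches; this branch)]
7. r and not p, w1   [Dia-rule on 4: fresh world w1, w0Rw1]
8. r, w1   [and-rule on 7]
9. not p, w1   [and-rule on 7]
10. not Dia (r and not p), w1   [neg-Dia-rule on 5 via w0Rw1]
Accessibility: w0Rw1
Complete open branch: satisfiable in K.
T-tableau for the formula:
1. not (Dia (r and not p) implies Dia Dia (r and not p)) and (q or not r), w0
2. not (Dia (r and not p) implies Dia Dia (r and not p)), w0   [and-rule on 1]
3. q or not r, w0   [and-rule on 1]
4. Dia (r and not p), w0   [neg-implies-rule on 2]
5. not Dia Dia (r and not p), w0   [neg-implies-rule on 2]
6. not Dia (r and not p), w0   [neg-Dia-rule on 5 via w0Rw0]
7. not (r and not p), w0   [neg-Dia-rule on 6 via w0Rw0]
8. not r, w0   [or-rule on 3 (branches; this branch)]
9. p, w0   [neg-and-rule on 7 (branches; this branch)]
10. r and not p, w1   [Dia-rule on 4: fresh world w1, w0Rw1]
11. r, w1   [and-rule on 10]
12. not p, w1   [and-rule on 10]
13. not Dia (r and not p), w1   [neg-Dia-rule on 5 via w0Rw1]
14. not (r and not p), w1   [neg-Dia-rule on 6 via w0Rw1]
15. p, w1   [neg-and-rule on 14 (branches; this branch)]
Accessibility: w0Rw0, w0Rw1, w1Rw1
Branch closes: p and not p both at w1.
Every branch closes (one shown): unsatisfiable in T, hence also in S4, S5 (every S4/S5-frame is a T-frame).

K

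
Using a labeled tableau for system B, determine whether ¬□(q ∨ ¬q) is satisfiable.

1. ¬□(q ∨ ¬q), 0
2. ¬(q ∨ ¬q), 1   [¬□-rule on 1: fresh world 1, 0R1]
3. ¬q, 1   [¬∨-rule on 2]
4. q, 1   [¬∨-rule on 2]
Accessibility: 0R0, 0R1, 1R0, 1R1
Branch closes: q and ¬q both at 1.
All branches of the tableau close; one closing branch shown above.

Unsatisfiable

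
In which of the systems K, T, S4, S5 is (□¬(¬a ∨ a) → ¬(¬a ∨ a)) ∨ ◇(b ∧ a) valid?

T, S4, S5

K-tableau for the negation ¬((□¬(¬a ∨ a) → ¬(¬a ∨ a)) ∨ ◇(b ∧ a)):
1. ¬((□¬(¬a ∨ a) → ¬(¬a ∨ a)) ∨ ◇(b ∧ a)), 0
2. ¬(□¬(¬a ∨ a) → ¬(¬a ∨ a)), 0
3. ¬◇(b ∧ a), 0
4. □¬(¬a ∨ a), 0
5. ¬a ∨ a, 0
6. a, 0
Complete open branch: countermodel on a K-frame, so not valid in K.
T-tableau for the negation ¬((□¬(¬a ∨ a) → ¬(¬a ∨ a)) ∨ ◇(b ∧ a)):
1. ¬((□¬(¬a ∨ a) → ¬(¬a ∨ a)) ∨ ◇(b ∧ a)), 0
2. ¬(□¬(¬a ∨ a) → ¬(¬a ∨ a)), 0
3. ¬◇(b ∧ a), 0
4. □¬(¬a ∨ a), 0
5. ¬a ∨ a, 0
6. ¬(b ∧ a), 0
7. ¬(¬a ∨ a), 0
8. a, 0
9. ¬a, 0
Accessibility: 0R0
Branch closes: a and ¬a both at 0.
Every branch closes (one shown): valid in T, hence also in S4, S5 (every theorem of T is a theorem of S4 and S5).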